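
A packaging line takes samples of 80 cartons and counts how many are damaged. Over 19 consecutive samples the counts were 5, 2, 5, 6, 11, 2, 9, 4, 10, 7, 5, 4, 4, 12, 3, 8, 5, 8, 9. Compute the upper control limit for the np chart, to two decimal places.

13.47

p̄ = Σdᵢ / (k·n) = 119 / (19 × 80) = 0.07829
UCL = np̄ + 3·√(np̄(1−p̄)) = 6.2632 + 3 × √(6.2632×0.92171) = 6.2632 + 3 × 2.4027 = 13.4712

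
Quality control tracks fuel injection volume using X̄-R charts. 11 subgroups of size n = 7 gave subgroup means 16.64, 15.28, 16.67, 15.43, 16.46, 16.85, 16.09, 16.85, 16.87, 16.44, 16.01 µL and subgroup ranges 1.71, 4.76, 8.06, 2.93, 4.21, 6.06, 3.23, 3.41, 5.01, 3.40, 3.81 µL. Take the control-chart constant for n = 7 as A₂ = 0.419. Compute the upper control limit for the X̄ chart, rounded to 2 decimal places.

18.10

X̄̄ = (16.64 + 15.28 + 16.67 + 15.43 + 16.46 + 16.85 + 16.09 + 16.85 + 16.87 + 16.44 + 16.01) / 11 = 179.5900 / 11 = 16.3264
R̄ = (1.71 + 4.76 + 8.06 + 2.93 + 4.21 + 6.06 + 3.23 + 3.41 + 5.01 + 3.40 + 3.81) / 11 = 46.5900 / 11 = 4.2355
UCL = X̄̄ + A₂·R̄ = 16.3264 + 0.419 × 4.2355 = 18.1010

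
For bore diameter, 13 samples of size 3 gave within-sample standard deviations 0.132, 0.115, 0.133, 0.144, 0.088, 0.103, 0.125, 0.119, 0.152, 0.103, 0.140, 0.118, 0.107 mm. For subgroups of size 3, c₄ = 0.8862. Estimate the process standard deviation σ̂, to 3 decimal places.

s̄ = (0.132 + 0.115 + 0.133 + 0.144 + 0.088 + 0.103 + 0.125 + 0.119 + 0.152 + 0.103 + 0.140 + 0.118 + 0.107) / 13 = 0.1215
σ̂ = s̄ / c₄ = 0.1215 / 0.8862 = 0.1371

0.137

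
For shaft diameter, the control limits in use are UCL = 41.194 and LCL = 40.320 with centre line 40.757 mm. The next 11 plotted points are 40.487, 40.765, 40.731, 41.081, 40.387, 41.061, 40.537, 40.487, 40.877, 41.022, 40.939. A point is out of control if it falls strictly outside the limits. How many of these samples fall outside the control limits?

0

All 11 points lie within [40.320, 41.194].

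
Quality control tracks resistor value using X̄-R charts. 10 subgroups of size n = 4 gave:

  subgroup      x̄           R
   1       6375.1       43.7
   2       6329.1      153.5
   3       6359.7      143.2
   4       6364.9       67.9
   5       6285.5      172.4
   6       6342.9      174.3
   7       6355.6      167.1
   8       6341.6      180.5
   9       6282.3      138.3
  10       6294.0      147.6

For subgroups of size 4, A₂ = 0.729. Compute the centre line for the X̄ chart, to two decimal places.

6333.07

X̄̄ = (6375.1 + 6329.1 + 6359.7 + 6364.9 + 6285.5 + 6342.9 + 6355.6 + 6341.6 + 6282.3 + 6294.0) / 10 = 63330.7000 / 10 = 6333.0700
CL = X̄̄ = 6333.0700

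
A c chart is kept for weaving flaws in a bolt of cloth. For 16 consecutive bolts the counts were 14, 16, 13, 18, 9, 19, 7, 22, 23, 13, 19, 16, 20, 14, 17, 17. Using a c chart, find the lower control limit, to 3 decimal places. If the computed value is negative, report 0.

4.039

c̄ = (14 + 16 + 13 + 18 + 9 + 19 + 7 + 22 + 23 + 13 + 19 + 16 + 20 + 14 + 17 + 17) / 16 = 257 / 16 = 16.0625
LCL = c̄ − 3√c̄ = 16.0625 − 3 × 4.0078 = 4.0391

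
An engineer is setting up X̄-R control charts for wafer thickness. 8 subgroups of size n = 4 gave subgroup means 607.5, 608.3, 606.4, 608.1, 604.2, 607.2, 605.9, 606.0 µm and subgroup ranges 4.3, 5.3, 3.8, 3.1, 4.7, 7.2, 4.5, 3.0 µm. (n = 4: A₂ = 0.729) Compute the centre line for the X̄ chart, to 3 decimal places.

X̄̄ = (607.5 + 608.3 + 606.4 + 608.1 + 604.2 + 607.2 + 605.9 + 606.0) / 8 = 4853.6000 / 8 = 606.7000
CL = X̄̄ = 606.7000

606.700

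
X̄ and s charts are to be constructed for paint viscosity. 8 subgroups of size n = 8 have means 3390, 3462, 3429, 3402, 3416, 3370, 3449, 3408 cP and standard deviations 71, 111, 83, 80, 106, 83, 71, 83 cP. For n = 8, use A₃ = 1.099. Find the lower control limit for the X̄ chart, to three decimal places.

3321.236

X̄̄ = (3390 + 3462 + 3429 + 3402 + 3416 + 3370 + 3449 + 3408) / 8 = 3415.7500
s̄ = (71 + 111 + 83 + 80 + 106 + 83 + 71 + 83) / 8 = 86.0000
LCL = X̄̄ − A₃·s̄ = 3415.7500 − 1.099 × 86.0000 = 3321.2360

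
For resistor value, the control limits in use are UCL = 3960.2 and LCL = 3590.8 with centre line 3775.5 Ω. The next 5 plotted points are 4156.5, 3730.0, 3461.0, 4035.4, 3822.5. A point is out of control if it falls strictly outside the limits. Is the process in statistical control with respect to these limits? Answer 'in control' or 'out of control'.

Compare each point to [3590.8, 3960.2]: sample 1 = 4156.5 > UCL; sample 3 = 3461.0 < LCL; sample 4 = 4035.4 > UCL.

out of control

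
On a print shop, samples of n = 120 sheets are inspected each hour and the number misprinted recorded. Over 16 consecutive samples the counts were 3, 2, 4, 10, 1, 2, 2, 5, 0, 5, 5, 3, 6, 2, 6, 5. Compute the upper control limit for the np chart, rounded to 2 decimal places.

9.58

p̄ = Σdᵢ / (k·n) = 61 / (16 × 120) = 0.03177
UCL = np̄ + 3·√(np̄(1−p̄)) = 3.8125 + 3 × √(3.8125×0.96823) = 3.8125 + 3 × 1.9213 = 9.5764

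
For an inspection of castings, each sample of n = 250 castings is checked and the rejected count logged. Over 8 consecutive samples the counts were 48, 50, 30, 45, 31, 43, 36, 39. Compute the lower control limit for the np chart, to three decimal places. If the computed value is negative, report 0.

p̄ = Σdᵢ / (k·n) = 322 / (8 × 250) = 0.16100
LCL = np̄ − 3·√(np̄(1−p̄)) = 40.2500 − 3 × 5.8112 = 22.8165

22.816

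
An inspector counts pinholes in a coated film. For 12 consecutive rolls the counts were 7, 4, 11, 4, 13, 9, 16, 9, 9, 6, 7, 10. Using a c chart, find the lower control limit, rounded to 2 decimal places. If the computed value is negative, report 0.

0.00

c̄ = (7 + 4 + 11 + 4 + 13 + 9 + 16 + 9 + 9 + 6 + 7 + 10) / 12 = 105 / 12 = 8.7500
LCL = c̄ − 3√c̄ = 8.7500 − 3 × 2.9580 = -0.1241 → 0 (cannot be negative)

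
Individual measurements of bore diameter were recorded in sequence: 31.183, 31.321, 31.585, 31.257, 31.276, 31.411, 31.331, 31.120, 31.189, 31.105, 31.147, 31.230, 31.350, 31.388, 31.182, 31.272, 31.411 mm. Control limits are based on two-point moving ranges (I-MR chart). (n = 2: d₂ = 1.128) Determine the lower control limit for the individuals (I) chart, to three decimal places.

30.940

X̄ = (31.183 + 31.321 + 31.585 + 31.257 + 31.276 + 31.411 + 31.331 + 31.120 + 31.189 + 31.105 + 31.147 + 31.230 + 31.350 + 31.388 + 31.182 + 31.272 + 31.411) / 17 = 31.2799
Moving ranges: 0.138, 0.264, 0.328, 0.019, 0.135, 0.080, 0.211, 0.069, 0.084, 0.042, 0.083, 0.120, 0.038, 0.206, 0.090, 0.139; M̄R̄ = 2.0460 / 16 = 0.1279
LCL = X̄ − 3·M̄R̄/d₂ = 31.2799 − 3 × 0.1279 / 1.128 = 30.9398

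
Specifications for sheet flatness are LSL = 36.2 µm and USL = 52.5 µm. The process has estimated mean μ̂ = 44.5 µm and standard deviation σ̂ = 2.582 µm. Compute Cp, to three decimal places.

Cp = (USL − LSL) / (6σ̂) = (52.5 − 36.2) / (6 × 2.582) = 16.3000 / 15.4920 = 1.0522

1.052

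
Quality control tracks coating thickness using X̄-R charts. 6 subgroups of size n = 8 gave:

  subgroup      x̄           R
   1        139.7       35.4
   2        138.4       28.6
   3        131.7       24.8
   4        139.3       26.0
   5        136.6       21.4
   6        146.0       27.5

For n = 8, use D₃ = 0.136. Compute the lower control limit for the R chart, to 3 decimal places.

3.711

R̄ = (35.4 + 28.6 + 24.8 + 26.0 + 21.4 + 27.5) / 6 = 163.7000 / 6 = 27.2833
LCL_R = D₃·R̄ = 0.136 × 27.2833 = 3.7105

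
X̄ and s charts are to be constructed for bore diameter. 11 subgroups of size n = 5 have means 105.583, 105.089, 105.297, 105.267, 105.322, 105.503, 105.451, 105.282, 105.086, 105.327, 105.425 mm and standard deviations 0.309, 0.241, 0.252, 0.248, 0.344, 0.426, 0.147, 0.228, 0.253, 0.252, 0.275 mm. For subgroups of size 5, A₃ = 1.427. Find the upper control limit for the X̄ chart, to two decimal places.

X̄̄ = (105.583 + 105.089 + 105.297 + 105.267 + 105.322 + 105.503 + 105.451 + 105.282 + 105.086 + 105.327 + 105.425) / 11 = 105.3302
s̄ = (0.309 + 0.241 + 0.252 + 0.248 + 0.344 + 0.426 + 0.147 + 0.228 + 0.253 + 0.252 + 0.275) / 11 = 0.2705
UCL = X̄̄ + A₃·s̄ = 105.3302 + 1.427 × 0.2705 = 105.7161

105.72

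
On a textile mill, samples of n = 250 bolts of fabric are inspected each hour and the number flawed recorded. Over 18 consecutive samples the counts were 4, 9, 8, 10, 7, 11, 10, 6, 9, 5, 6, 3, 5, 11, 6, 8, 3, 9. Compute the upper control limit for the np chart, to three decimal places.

15.167

p̄ = Σdᵢ / (k·n) = 130 / (18 × 250) = 0.02889
UCL = np̄ + 3·√(np̄(1−p̄)) = 7.2222 + 3 × √(7.2222×0.97111) = 7.2222 + 3 × 2.6483 = 15.1672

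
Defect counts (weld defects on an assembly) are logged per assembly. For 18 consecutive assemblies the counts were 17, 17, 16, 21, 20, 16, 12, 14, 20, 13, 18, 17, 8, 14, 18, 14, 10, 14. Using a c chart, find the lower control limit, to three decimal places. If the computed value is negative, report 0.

3.689

c̄ = (17 + 17 + 16 + 21 + 20 + 16 + 12 + 14 + 20 + 13 + 18 + 17 + 8 + 14 + 18 + 14 + 10 + 14) / 18 = 279 / 18 = 15.5000
LCL = c̄ − 3√c̄ = 15.5000 − 3 × 3.9370 = 3.6890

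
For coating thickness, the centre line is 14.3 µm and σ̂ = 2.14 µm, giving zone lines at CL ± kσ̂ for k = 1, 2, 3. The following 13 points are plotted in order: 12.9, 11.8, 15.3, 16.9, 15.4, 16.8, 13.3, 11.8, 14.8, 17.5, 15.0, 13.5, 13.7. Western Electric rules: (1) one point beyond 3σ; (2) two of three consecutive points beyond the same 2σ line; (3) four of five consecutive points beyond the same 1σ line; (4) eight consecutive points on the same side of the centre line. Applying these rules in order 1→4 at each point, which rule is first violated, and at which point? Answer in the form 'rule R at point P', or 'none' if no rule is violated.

Zone of each point (C = within 1σ̂, B = 1σ̂–2σ̂, A = 2σ̂–3σ̂, * = beyond 3σ̂; sign = side of CL): 1:-C, 2:-B, 3:+C, 4:+B, 5:+C, 6:+B, 7:-C, 8:-B, 9:+C, 10:+B, 11:+C, 12:-C, 13:-C
No rule fires across all 13 points.

none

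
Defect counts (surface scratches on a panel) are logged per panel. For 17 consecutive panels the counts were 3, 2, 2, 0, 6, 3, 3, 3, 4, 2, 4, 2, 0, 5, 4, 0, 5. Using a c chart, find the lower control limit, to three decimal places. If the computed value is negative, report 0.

0.000

c̄ = (3 + 2 + 2 + 0 + 6 + 3 + 3 + 3 + 4 + 2 + 4 + 2 + 0 + 5 + 4 + 0 + 5) / 17 = 48 / 17 = 2.8235
LCL = c̄ − 3√c̄ = 2.8235 − 3 × 1.6803 = -2.2175 → 0 (cannot be negative)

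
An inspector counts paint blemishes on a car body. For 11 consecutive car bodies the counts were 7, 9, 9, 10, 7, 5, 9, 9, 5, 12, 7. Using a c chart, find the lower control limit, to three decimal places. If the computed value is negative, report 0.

0.000

c̄ = (7 + 9 + 9 + 10 + 7 + 5 + 9 + 9 + 5 + 12 + 7) / 11 = 89 / 11 = 8.0909
LCL = c̄ − 3√c̄ = 8.0909 − 3 × 2.8445 = -0.4424 → 0 (cannot be negative)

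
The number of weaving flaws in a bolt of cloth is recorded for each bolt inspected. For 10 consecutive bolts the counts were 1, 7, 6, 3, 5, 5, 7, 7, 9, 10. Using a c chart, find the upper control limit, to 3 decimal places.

13.348

c̄ = (1 + 7 + 6 + 3 + 5 + 5 + 7 + 7 + 9 + 10) / 10 = 60 / 10 = 6.0000
UCL = c̄ + 3√c̄ = 6.0000 + 3 × √6.0000 = 6.0000 + 3 × 2.4495 = 13.3485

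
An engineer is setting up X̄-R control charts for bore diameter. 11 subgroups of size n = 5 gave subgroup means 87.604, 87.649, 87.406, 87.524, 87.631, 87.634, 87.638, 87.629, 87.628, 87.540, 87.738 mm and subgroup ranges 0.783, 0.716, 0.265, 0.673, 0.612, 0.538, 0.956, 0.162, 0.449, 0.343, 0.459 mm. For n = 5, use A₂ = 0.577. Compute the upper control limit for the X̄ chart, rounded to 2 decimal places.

X̄̄ = (87.604 + 87.649 + 87.406 + 87.524 + 87.631 + 87.634 + 87.638 + 87.629 + 87.628 + 87.540 + 87.738) / 11 = 963.6210 / 11 = 87.6019
R̄ = (0.783 + 0.716 + 0.265 + 0.673 + 0.612 + 0.538 + 0.956 + 0.162 + 0.449 + 0.343 + 0.459) / 11 = 5.9560 / 11 = 0.5415
UCL = X̄̄ + A₂·R̄ = 87.6019 + 0.577 × 0.5415 = 87.9143

87.91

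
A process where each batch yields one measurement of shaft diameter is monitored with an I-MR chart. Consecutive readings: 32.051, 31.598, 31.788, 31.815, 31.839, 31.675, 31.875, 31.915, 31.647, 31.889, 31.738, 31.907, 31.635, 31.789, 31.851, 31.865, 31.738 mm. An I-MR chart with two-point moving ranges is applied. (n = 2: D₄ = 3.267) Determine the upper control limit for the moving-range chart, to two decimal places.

0.52

Moving ranges: 0.453, 0.190, 0.027, 0.024, 0.164, 0.200, 0.040, 0.268, 0.242, 0.151, 0.169, 0.272, 0.154, 0.062, 0.014, 0.127; M̄R̄ = 2.5570 / 16 = 0.1598
UCL_MR = D₄·M̄R̄ = 3.267 × 0.1598 = 0.5221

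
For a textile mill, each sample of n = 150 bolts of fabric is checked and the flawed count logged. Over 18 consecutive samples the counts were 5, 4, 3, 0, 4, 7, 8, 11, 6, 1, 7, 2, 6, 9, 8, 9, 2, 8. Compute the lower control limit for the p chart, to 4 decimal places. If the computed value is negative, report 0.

p̄ = Σdᵢ / (k·n) = 100 / (18 × 150) = 0.03704
LCL = p̄ − 3·√(p̄(1−p̄)/n) = 0.03704 − 3 × 0.01542 = -0.00922 → 0 (negative, so LCL = 0)

0.0000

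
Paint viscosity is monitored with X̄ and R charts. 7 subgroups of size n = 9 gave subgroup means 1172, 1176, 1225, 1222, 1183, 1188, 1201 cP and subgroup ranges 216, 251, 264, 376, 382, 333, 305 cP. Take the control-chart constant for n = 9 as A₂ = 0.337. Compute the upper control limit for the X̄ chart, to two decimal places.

X̄̄ = (1172 + 1176 + 1225 + 1222 + 1183 + 1188 + 1201) / 7 = 8367.0000 / 7 = 1195.2857
R̄ = (216 + 251 + 264 + 376 + 382 + 333 + 305) / 7 = 2127.0000 / 7 = 303.8571
UCL = X̄̄ + A₂·R̄ = 1195.2857 + 0.337 × 303.8571 = 1297.6856

1297.69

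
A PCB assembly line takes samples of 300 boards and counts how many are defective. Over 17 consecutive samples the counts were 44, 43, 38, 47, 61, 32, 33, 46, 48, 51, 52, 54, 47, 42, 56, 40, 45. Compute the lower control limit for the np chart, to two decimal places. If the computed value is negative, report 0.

p̄ = Σdᵢ / (k·n) = 779 / (17 × 300) = 0.15275
LCL = np̄ − 3·√(np̄(1−p̄)) = 45.8235 − 3 × 6.2309 = 27.1308

27.13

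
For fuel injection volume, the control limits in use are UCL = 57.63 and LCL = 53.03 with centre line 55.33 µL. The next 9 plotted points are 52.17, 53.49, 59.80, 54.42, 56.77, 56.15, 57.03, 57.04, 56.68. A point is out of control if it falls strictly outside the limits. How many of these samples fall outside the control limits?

Compare each point to [53.03, 57.63]: sample 1 = 52.17 < LCL; sample 3 = 59.80 > UCL.

2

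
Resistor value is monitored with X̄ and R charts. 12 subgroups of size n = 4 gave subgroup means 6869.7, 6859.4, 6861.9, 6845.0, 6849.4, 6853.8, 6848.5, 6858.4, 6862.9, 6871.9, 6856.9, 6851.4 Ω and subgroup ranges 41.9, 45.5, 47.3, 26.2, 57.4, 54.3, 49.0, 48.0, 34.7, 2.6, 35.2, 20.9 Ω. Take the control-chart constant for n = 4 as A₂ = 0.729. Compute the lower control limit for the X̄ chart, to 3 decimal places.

6829.306

X̄̄ = (6869.7 + 6859.4 + 6861.9 + 6845.0 + 6849.4 + 6853.8 + 6848.5 + 6858.4 + 6862.9 + 6871.9 + 6856.9 + 6851.4) / 12 = 82289.2000 / 12 = 6857.4333
R̄ = (41.9 + 45.5 + 47.3 + 26.2 + 57.4 + 54.3 + 49.0 + 48.0 + 34.7 + 2.6 + 35.2 + 20.9) / 12 = 463.0000 / 12 = 38.5833
LCL = X̄̄ − A₂·R̄ = 6857.4333 − 0.729 × 38.5833 = 6829.3061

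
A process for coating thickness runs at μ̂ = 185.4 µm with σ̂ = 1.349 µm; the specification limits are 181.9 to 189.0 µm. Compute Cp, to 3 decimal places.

Cp = (USL − LSL) / (6σ̂) = (189.0 − 181.9) / (6 × 1.349) = 7.1000 / 8.0940 = 0.8772

0.877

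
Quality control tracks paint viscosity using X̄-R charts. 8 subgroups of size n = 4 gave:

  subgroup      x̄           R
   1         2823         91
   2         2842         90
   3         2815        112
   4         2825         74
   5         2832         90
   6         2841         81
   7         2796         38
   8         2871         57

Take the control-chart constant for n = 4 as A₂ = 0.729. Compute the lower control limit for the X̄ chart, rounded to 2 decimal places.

X̄̄ = (2823 + 2842 + 2815 + 2825 + 2832 + 2841 + 2796 + 2871) / 8 = 22645.0000 / 8 = 2830.6250
R̄ = (91 + 90 + 112 + 74 + 90 + 81 + 38 + 57) / 8 = 633.0000 / 8 = 79.1250
LCL = X̄̄ − A₂·R̄ = 2830.6250 − 0.729 × 79.1250 = 2772.9429

2772.94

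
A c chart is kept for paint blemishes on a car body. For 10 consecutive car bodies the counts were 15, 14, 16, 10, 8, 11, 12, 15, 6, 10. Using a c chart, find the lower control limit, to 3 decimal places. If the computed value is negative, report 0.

1.438

c̄ = (15 + 14 + 16 + 10 + 8 + 11 + 12 + 15 + 6 + 10) / 10 = 117 / 10 = 11.7000
LCL = c̄ − 3√c̄ = 11.7000 − 3 × 3.4205 = 1.4384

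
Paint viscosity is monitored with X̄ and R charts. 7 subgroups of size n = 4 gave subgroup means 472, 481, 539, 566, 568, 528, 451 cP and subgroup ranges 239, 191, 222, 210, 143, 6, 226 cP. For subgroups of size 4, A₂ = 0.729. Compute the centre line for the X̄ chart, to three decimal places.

X̄̄ = (472 + 481 + 539 + 566 + 568 + 528 + 451) / 7 = 3605.0000 / 7 = 515.0000
CL = X̄̄ = 515.0000

515.000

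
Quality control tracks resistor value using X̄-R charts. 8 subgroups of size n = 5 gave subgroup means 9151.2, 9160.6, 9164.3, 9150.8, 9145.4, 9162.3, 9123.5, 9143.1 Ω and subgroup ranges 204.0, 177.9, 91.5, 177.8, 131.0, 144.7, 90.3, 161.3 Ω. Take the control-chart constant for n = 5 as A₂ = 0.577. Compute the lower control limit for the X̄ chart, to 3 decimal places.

X̄̄ = (9151.2 + 9160.6 + 9164.3 + 9150.8 + 9145.4 + 9162.3 + 9123.5 + 9143.1) / 8 = 73201.2000 / 8 = 9150.1500
R̄ = (204.0 + 177.9 + 91.5 + 177.8 + 131.0 + 144.7 + 90.3 + 161.3) / 8 = 1178.5000 / 8 = 147.3125
LCL = X̄̄ − A₂·R̄ = 9150.1500 − 0.577 × 147.3125 = 9065.1507

9065.151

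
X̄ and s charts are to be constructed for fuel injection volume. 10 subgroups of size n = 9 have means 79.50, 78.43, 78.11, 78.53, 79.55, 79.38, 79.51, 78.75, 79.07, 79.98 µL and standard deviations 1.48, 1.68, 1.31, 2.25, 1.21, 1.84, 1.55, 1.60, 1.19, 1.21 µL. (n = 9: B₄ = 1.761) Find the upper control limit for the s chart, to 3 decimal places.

2.698

s̄ = (1.48 + 1.68 + 1.31 + 2.25 + 1.21 + 1.84 + 1.55 + 1.60 + 1.19 + 1.21) / 10 = 1.5320
UCL_s = B₄·s̄ = 1.761 × 1.5320 = 2.6979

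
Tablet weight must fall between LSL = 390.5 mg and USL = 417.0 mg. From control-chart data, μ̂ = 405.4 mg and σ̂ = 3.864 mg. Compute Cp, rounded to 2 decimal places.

Cp = (USL − LSL) / (6σ̂) = (417.0 − 390.5) / (6 × 3.864) = 26.5000 / 23.1840 = 1.1430

1.14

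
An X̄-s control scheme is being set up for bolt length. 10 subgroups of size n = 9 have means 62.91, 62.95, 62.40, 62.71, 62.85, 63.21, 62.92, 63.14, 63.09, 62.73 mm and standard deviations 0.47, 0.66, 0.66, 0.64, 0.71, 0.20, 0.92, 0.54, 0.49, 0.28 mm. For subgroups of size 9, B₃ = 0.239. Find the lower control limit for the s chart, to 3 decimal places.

0.133

s̄ = (0.47 + 0.66 + 0.66 + 0.64 + 0.71 + 0.20 + 0.92 + 0.54 + 0.49 + 0.28) / 10 = 0.5570
LCL_s = B₃·s̄ = 0.239 × 0.5570 = 0.1331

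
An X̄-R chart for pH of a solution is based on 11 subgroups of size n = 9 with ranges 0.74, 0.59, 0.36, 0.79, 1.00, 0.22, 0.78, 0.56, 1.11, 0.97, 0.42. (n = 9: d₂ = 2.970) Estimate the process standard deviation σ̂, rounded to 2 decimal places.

0.23

R̄ = (0.74 + 0.59 + 0.36 + 0.79 + 1.00 + 0.22 + 0.78 + 0.56 + 1.11 + 0.97 + 0.42) / 11 = 0.6855
σ̂ = R̄ / d₂ = 0.6855 / 2.970 = 0.2308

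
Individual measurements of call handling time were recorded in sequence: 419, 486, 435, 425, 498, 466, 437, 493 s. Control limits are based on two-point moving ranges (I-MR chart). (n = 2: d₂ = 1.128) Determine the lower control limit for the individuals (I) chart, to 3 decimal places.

X̄ = (419 + 486 + 435 + 425 + 498 + 466 + 437 + 493) / 8 = 457.3750
Moving ranges: 67, 51, 10, 73, 32, 29, 56; M̄R̄ = 318.0000 / 7 = 45.4286
LCL = X̄ − 3·M̄R̄/d₂ = 457.3750 − 3 × 45.4286 / 1.128 = 336.5543

336.554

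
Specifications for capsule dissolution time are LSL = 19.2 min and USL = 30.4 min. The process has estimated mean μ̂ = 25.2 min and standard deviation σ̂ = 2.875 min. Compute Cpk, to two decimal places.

0.60

Cpu = (USL − μ̂) / (3σ̂) = (30.4 − 25.2) / (3 × 2.875) = 0.6029; Cpl = (μ̂ − LSL) / (3σ̂) = (25.2 − 19.2) / (3 × 2.875) = 0.6957; Cpk = min(Cpu, Cpl) = 0.6029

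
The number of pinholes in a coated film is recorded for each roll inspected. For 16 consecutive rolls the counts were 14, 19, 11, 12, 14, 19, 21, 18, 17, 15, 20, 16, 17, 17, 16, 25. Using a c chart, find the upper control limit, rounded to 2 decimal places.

c̄ = (14 + 19 + 11 + 12 + 14 + 19 + 21 + 18 + 17 + 15 + 20 + 16 + 17 + 17 + 16 + 25) / 16 = 271 / 16 = 16.9375
UCL = c̄ + 3√c̄ = 16.9375 + 3 × √16.9375 = 16.9375 + 3 × 4.1155 = 29.2841

29.28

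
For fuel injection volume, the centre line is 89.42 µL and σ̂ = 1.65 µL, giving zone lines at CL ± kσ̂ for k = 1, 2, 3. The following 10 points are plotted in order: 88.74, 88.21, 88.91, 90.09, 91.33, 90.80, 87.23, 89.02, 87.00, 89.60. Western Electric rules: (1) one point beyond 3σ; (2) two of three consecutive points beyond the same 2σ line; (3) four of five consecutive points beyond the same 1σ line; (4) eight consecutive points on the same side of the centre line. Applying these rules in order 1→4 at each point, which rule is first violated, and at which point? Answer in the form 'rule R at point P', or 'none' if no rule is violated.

Zone of each point (C = within 1σ̂, B = 1σ̂–2σ̂, A = 2σ̂–3σ̂, * = beyond 3σ̂; sign = side of CL): 1:-C, 2:-C, 3:-C, 4:+C, 5:+B, 6:+C, 7:-B, 8:-C, 9:-B, 10:+C
No rule fires across all 10 points.

none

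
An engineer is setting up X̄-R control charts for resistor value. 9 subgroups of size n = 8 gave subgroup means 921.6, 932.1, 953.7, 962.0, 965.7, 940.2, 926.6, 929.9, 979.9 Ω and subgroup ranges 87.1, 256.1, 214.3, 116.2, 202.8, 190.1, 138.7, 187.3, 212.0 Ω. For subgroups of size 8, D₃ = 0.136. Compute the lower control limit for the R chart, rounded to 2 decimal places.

24.25

R̄ = (87.1 + 256.1 + 214.3 + 116.2 + 202.8 + 190.1 + 138.7 + 187.3 + 212.0) / 9 = 1604.6000 / 9 = 178.2889
LCL_R = D₃·R̄ = 0.136 × 178.2889 = 24.2473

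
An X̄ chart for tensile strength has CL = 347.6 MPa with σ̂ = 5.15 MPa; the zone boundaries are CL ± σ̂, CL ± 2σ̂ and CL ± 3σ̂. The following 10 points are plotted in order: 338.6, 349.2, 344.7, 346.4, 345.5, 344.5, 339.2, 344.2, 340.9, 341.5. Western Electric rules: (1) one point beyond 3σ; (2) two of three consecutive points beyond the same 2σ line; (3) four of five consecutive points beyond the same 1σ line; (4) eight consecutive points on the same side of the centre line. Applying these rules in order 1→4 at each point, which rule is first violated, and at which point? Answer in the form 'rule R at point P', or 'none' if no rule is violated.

Zone of each point (C = within 1σ̂, B = 1σ̂–2σ̂, A = 2σ̂–3σ̂, * = beyond 3σ̂; sign = side of CL): 1:-B, 2:+C, 3:-C, 4:-C, 5:-C, 6:-C, 7:-B, 8:-C, 9:-B, 10:-B
Rule 4 (eight consecutive points on the same side of the centre line) is satisfied at point 10.

rule 4 at point 10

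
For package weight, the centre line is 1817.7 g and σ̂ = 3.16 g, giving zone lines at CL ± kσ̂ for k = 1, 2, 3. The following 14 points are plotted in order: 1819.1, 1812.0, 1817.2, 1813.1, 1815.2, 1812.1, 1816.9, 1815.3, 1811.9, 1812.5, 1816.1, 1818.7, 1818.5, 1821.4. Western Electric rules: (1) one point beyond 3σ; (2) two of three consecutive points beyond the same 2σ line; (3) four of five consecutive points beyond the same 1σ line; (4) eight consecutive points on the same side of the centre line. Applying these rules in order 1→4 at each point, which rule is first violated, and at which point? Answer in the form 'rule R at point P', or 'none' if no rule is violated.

Zone of each point (C = within 1σ̂, B = 1σ̂–2σ̂, A = 2σ̂–3σ̂, * = beyond 3σ̂; sign = side of CL): 1:+C, 2:-B, 3:-C, 4:-B, 5:-C, 6:-B, 7:-C, 8:-C, 9:-B, 10:-B, 11:-C, 12:+C, 13:+C, 14:+B
Rule 4 (eight consecutive points on the same side of the centre line) is satisfied at point 9.

rule 4 at point 9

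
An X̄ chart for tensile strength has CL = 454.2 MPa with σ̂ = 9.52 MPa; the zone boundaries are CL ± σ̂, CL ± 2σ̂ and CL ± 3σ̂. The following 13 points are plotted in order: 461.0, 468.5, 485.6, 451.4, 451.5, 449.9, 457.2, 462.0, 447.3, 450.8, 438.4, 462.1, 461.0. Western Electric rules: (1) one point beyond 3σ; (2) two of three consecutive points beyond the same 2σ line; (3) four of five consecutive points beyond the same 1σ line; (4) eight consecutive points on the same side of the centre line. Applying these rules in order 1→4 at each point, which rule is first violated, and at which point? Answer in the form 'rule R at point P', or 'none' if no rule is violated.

Zone of each point (C = within 1σ̂, B = 1σ̂–2σ̂, A = 2σ̂–3σ̂, * = beyond 3σ̂; sign = side of CL): 1:+C, 2:+B, 3:+*, 4:-C, 5:-C, 6:-C, 7:+C, 8:+C, 9:-C, 10:-C, 11:-B, 12:+C, 13:+C
Rule 1 (one point beyond the 3σ limits) is satisfied at point 3.

rule 1 at point 3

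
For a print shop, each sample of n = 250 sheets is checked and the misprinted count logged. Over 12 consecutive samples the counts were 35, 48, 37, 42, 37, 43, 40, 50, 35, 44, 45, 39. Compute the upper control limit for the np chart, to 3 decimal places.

58.857

p̄ = Σdᵢ / (k·n) = 495 / (12 × 250) = 0.16500
UCL = np̄ + 3·√(np̄(1−p̄)) = 41.2500 + 3 × √(41.2500×0.83500) = 41.2500 + 3 × 5.8689 = 58.8566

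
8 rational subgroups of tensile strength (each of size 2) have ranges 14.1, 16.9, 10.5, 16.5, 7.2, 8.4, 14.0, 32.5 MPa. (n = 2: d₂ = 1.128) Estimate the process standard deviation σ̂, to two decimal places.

R̄ = (14.1 + 16.9 + 10.5 + 16.5 + 7.2 + 8.4 + 14.0 + 32.5) / 8 = 15.0125
σ̂ = R̄ / d₂ = 15.0125 / 1.128 = 13.3090

13.31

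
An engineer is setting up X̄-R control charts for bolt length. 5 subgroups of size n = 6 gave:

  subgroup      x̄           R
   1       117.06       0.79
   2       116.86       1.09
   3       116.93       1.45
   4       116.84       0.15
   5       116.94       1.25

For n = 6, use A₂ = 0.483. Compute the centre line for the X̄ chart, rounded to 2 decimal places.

X̄̄ = (117.06 + 116.86 + 116.93 + 116.84 + 116.94) / 5 = 584.6300 / 5 = 116.9260
CL = X̄̄ = 116.9260

116.93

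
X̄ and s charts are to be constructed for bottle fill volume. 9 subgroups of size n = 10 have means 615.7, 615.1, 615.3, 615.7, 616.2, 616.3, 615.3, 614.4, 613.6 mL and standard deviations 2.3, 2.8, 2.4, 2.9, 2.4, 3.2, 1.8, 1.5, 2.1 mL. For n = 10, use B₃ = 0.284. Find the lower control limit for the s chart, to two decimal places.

s̄ = (2.3 + 2.8 + 2.4 + 2.9 + 2.4 + 3.2 + 1.8 + 1.5 + 2.1) / 9 = 2.3778
LCL_s = B₃·s̄ = 0.284 × 2.3778 = 0.6753

0.68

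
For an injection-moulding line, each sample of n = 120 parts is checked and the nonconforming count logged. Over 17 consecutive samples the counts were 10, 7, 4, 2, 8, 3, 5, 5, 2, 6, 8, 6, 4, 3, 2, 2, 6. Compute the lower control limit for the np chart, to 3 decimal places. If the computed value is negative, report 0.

p̄ = Σdᵢ / (k·n) = 83 / (17 × 120) = 0.04069
LCL = np̄ − 3·√(np̄(1−p̄)) = 4.8824 − 3 × 2.1642 = -1.6102 → 0 (negative, so LCL = 0)

0.000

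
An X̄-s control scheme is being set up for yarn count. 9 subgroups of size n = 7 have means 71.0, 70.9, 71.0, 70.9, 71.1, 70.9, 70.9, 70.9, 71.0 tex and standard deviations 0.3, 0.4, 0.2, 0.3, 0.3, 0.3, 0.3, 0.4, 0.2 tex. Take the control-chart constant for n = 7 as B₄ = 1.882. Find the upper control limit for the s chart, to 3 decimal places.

0.565

s̄ = (0.3 + 0.4 + 0.2 + 0.3 + 0.3 + 0.3 + 0.3 + 0.4 + 0.2) / 9 = 0.3000
UCL_s = B₄·s̄ = 1.882 × 0.3000 = 0.5646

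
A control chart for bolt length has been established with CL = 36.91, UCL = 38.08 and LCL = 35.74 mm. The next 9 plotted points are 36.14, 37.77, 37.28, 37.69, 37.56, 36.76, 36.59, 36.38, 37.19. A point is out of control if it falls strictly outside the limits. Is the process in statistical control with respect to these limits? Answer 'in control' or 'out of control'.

All 9 points lie within [35.74, 38.08].

in control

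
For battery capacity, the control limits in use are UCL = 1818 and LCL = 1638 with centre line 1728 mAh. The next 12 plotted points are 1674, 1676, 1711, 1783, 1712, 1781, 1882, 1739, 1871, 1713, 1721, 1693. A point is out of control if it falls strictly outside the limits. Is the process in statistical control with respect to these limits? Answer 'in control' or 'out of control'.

out of control

Compare each point to [1638, 1818]: sample 7 = 1882 > UCL; sample 9 = 1871 > UCL.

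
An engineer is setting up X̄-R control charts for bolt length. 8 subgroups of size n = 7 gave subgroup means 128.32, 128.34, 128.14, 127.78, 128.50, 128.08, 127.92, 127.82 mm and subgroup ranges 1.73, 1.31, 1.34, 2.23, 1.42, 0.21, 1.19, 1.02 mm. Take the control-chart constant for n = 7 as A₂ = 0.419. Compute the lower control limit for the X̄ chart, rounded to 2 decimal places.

127.57

X̄̄ = (128.32 + 128.34 + 128.14 + 127.78 + 128.50 + 128.08 + 127.92 + 127.82) / 8 = 1024.9000 / 8 = 128.1125
R̄ = (1.73 + 1.31 + 1.34 + 2.23 + 1.42 + 0.21 + 1.19 + 1.02) / 8 = 10.4500 / 8 = 1.3062
LCL = X̄̄ − A₂·R̄ = 128.1125 − 0.419 × 1.3062 = 127.5652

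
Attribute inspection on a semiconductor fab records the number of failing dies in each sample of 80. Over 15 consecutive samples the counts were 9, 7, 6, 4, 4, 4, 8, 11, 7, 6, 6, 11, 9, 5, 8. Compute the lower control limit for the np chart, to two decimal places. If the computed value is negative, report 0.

0.00

p̄ = Σdᵢ / (k·n) = 105 / (15 × 80) = 0.08750
LCL = np̄ − 3·√(np̄(1−p̄)) = 7.0000 − 3 × 2.5274 = -0.5821 → 0 (negative, so LCL = 0)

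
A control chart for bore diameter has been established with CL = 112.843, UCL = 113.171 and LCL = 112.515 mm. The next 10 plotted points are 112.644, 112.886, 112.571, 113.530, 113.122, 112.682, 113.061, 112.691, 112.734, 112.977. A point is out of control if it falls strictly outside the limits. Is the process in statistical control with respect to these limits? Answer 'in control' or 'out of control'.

Compare each point to [112.515, 113.171]: sample 4 = 113.530 > UCL.

out of control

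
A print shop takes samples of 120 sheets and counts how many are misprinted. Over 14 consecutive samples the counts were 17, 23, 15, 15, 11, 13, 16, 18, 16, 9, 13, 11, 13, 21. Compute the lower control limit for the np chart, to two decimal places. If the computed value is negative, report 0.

p̄ = Σdᵢ / (k·n) = 211 / (14 × 120) = 0.12560
LCL = np̄ − 3·√(np̄(1−p̄)) = 15.0714 − 3 × 3.6302 = 4.1808

4.18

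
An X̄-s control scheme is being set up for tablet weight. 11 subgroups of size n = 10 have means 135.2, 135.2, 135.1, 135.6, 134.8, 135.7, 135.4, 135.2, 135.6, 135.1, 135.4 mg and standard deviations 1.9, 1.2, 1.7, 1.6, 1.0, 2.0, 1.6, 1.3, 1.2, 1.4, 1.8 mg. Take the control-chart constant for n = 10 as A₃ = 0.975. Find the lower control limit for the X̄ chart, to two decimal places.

133.82

X̄̄ = (135.2 + 135.2 + 135.1 + 135.6 + 134.8 + 135.7 + 135.4 + 135.2 + 135.6 + 135.1 + 135.4) / 11 = 135.3000
s̄ = (1.9 + 1.2 + 1.7 + 1.6 + 1.0 + 2.0 + 1.6 + 1.3 + 1.2 + 1.4 + 1.8) / 11 = 1.5182
LCL = X̄̄ − A₃·s̄ = 135.3000 − 0.975 × 1.5182 = 133.8198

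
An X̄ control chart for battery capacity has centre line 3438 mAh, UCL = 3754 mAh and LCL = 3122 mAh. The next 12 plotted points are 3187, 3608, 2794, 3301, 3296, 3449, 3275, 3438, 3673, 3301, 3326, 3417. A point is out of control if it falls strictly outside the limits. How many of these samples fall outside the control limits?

1

Compare each point to [3122, 3754]: sample 3 = 2794 < LCL.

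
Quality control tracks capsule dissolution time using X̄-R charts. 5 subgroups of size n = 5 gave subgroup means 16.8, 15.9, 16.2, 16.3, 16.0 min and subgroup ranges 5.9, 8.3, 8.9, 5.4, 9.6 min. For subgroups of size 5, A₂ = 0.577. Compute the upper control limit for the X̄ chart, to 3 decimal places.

20.637

X̄̄ = (16.8 + 15.9 + 16.2 + 16.3 + 16.0) / 5 = 81.2000 / 5 = 16.2400
R̄ = (5.9 + 8.3 + 8.9 + 5.4 + 9.6) / 5 = 38.1000 / 5 = 7.6200
UCL = X̄̄ + A₂·R̄ = 16.2400 + 0.577 × 7.6200 = 20.6367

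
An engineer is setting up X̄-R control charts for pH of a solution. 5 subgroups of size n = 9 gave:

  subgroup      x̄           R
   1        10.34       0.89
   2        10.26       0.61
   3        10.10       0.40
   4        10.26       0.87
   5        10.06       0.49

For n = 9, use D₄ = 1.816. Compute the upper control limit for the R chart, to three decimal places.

R̄ = (0.89 + 0.61 + 0.40 + 0.87 + 0.49) / 5 = 3.2600 / 5 = 0.6520
UCL_R = D₄·R̄ = 1.816 × 0.6520 = 1.1840

1.184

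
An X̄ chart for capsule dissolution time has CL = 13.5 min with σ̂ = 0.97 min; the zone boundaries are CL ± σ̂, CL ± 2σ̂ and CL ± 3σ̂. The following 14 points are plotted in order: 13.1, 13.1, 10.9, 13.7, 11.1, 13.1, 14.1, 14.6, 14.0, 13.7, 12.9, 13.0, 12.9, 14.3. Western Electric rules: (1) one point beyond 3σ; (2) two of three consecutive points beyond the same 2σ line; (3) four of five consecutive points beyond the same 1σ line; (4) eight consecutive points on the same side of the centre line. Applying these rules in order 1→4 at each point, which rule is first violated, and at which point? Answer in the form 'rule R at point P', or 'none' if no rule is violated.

rule 2 at point 5

Zone of each point (C = within 1σ̂, B = 1σ̂–2σ̂, A = 2σ̂–3σ̂, * = beyond 3σ̂; sign = side of CL): 1:-C, 2:-C, 3:-A, 4:+C, 5:-A, 6:-C, 7:+C, 8:+B, 9:+C, 10:+C, 11:-C, 12:-C, 13:-C, 14:+C
Rule 2 (two of three consecutive points beyond the same 2σ limit) is satisfied at point 5.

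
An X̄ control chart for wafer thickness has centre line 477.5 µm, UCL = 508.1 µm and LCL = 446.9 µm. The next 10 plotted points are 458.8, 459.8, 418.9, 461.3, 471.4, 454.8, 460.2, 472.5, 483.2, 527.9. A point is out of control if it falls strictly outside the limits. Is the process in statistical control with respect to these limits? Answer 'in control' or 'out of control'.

Compare each point to [446.9, 508.1]: sample 3 = 418.9 < LCL; sample 10 = 527.9 > UCL.

out of control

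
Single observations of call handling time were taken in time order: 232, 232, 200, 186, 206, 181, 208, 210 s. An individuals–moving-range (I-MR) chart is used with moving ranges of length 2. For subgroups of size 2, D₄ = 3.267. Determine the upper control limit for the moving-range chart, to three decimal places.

Moving ranges: 0, 32, 14, 20, 25, 27, 2; M̄R̄ = 120.0000 / 7 = 17.1429
UCL_MR = D₄·M̄R̄ = 3.267 × 17.1429 = 56.0057

56.006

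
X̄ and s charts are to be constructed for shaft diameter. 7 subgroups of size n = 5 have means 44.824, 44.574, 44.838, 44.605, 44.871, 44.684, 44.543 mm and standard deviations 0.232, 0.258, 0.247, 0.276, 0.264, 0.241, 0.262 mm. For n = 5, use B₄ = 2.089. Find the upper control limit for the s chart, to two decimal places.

0.53

s̄ = (0.232 + 0.258 + 0.247 + 0.276 + 0.264 + 0.241 + 0.262) / 7 = 0.2543
UCL_s = B₄·s̄ = 2.089 × 0.2543 = 0.5312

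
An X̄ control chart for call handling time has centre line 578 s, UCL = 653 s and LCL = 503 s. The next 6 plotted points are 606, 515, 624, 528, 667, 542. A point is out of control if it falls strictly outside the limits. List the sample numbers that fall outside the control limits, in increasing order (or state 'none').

Compare each point to [503, 653]: sample 5 = 667 > UCL.

5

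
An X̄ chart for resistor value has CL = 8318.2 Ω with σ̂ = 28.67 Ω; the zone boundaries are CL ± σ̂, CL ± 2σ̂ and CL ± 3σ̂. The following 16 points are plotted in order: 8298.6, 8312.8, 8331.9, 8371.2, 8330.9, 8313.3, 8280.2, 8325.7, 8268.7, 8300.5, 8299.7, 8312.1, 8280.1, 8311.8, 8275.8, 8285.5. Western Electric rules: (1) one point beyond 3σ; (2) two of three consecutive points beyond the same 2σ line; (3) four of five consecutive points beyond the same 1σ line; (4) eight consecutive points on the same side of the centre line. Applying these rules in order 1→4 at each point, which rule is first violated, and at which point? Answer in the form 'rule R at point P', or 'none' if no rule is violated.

Zone of each point (C = within 1σ̂, B = 1σ̂–2σ̂, A = 2σ̂–3σ̂, * = beyond 3σ̂; sign = side of CL): 1:-C, 2:-C, 3:+C, 4:+B, 5:+C, 6:-C, 7:-B, 8:+C, 9:-B, 10:-C, 11:-C, 12:-C, 13:-B, 14:-C, 15:-B, 16:-B
Rule 4 (eight consecutive points on the same side of the centre line) is satisfied at point 16.

rule 4 at point 16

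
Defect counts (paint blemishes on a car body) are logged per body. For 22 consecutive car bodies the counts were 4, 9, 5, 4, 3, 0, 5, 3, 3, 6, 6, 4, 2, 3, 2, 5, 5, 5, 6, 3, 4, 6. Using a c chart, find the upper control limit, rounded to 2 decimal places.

10.40

c̄ = (4 + 9 + 5 + 4 + 3 + 0 + 5 + 3 + 3 + 6 + 6 + 4 + 2 + 3 + 2 + 5 + 5 + 5 + 6 + 3 + 4 + 6) / 22 = 93 / 22 = 4.2273
UCL = c̄ + 3√c̄ = 4.2273 + 3 × √4.2273 = 4.2273 + 3 × 2.0560 = 10.3954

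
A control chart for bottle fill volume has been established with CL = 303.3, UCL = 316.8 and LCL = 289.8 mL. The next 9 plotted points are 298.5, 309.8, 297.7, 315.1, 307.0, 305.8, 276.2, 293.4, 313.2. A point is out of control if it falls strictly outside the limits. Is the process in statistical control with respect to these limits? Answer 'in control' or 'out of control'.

Compare each point to [289.8, 316.8]: sample 7 = 276.2 < LCL.

out of control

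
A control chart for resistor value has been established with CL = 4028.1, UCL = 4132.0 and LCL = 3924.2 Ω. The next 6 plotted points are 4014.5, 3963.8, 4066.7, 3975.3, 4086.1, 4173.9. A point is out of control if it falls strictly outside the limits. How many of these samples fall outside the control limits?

1

Compare each point to [3924.2, 4132.0]: sample 6 = 4173.9 > UCL.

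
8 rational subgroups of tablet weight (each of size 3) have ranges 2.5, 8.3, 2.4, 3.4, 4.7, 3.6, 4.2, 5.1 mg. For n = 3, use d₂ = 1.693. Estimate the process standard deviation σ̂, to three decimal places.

2.525

R̄ = (2.5 + 8.3 + 2.4 + 3.4 + 4.7 + 3.6 + 4.2 + 5.1) / 8 = 4.2750
σ̂ = R̄ / d₂ = 4.2750 / 1.693 = 2.5251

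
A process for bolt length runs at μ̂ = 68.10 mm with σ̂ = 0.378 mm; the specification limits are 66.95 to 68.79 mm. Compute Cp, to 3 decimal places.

0.811

Cp = (USL − LSL) / (6σ̂) = (68.79 − 66.95) / (6 × 0.378) = 1.8400 / 2.2680 = 0.8113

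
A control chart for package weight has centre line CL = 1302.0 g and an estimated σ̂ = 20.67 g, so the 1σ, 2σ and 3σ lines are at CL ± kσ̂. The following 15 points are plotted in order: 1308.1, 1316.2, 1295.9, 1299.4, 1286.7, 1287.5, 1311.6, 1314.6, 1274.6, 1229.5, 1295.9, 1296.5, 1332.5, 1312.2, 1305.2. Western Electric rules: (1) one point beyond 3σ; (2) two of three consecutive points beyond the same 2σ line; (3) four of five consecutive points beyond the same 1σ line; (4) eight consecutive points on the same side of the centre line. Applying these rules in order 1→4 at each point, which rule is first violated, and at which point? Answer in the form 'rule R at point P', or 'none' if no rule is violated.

Zone of each point (C = within 1σ̂, B = 1σ̂–2σ̂, A = 2σ̂–3σ̂, * = beyond 3σ̂; sign = side of CL): 1:+C, 2:+C, 3:-C, 4:-C, 5:-C, 6:-C, 7:+C, 8:+C, 9:-B, 10:-*, 11:-C, 12:-C, 13:+B, 14:+C, 15:+C
Rule 1 (one point beyond the 3σ limits) is satisfied at point 10.

rule 1 at point 10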